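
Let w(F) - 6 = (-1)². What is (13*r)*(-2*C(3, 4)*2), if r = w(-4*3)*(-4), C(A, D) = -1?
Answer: -1456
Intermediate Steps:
w(F) = 7 (w(F) = 6 + (-1)² = 6 + 1 = 7)
r = -28 (r = 7*(-4) = -28)
(13*r)*(-2*C(3, 4)*2) = (13*(-28))*(-2*(-1)*2) = -728*2 = -364*4 = -1456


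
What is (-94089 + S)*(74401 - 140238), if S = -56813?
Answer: 9934934974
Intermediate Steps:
(-94089 + S)*(74401 - 140238) = (-94089 - 56813)*(74401 - 140238) = -150902*(-65837) = 9934934974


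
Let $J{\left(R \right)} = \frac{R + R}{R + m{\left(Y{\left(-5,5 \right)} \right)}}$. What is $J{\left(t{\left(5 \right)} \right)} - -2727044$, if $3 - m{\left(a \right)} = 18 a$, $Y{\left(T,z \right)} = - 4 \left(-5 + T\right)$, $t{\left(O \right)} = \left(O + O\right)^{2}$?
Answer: $\frac{1682585948}{617} \approx 2.727 \cdot 10^{6}$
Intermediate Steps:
$t{\left(O \right)} = 4 O^{2}$ ($t{\left(O \right)} = \left(2 O\right)^{2} = 4 O^{2}$)
$Y{\left(T,z \right)} = 20 - 4 T$
$m{\left(a \right)} = 3 - 18 a$
$J{\left(R \right)} = \frac{2 R}{-717 + R}$ ($J{\left(R \right)} = \frac{R + R}{R + \left(3 - 18 \left(20 - -20\right)\right)} = \frac{2 R}{R + \left(3 - 18 \left(20 + 20\right)\right)} = \frac{2 R}{R + \left(3 - 720\right)} = \frac{2 R}{R - 717} = \frac{2 R}{-717 + R}$)
$J{\left(t{\left(5 \right)} \right)} - -2727044 = \frac{2 \cdot 4 \cdot 5^{2}}{-717 + 4 \cdot 5^{2}} - -2727044 = \frac{2 \cdot 4 \cdot 25}{-717 + 4 \cdot 25} + 2727044 = 2 \cdot 100 \frac{1}{-717 + 100} + 2727044 = 2 \cdot 100 \frac{1}{-617} + 2727044 = 2 \cdot 100 \left(- \frac{1}{617}\right) + 2727044 = - \frac{200}{617} + 2727044 = \frac{1682585948}{617}$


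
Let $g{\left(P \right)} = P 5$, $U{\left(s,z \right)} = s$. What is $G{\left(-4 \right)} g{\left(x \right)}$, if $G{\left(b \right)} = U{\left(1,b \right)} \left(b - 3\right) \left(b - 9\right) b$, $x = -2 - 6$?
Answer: $14560$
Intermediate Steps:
$x = -8$ ($x = -2 - 6 = -8$)
$G{\left(b \right)} = b \left(-9 + b\right) \left(-3 + b\right)$ ($G{\left(b \right)} = 1 \left(b - 3\right) \left(b - 9\right) b = 1 \left(-3 + b\right) \left(b - 9\right) b = 1 \left(-3 + b\right) \left(-9 + b\right) b = 1 \left(-9 + b\right) \left(-3 + b\right) b = \left(-9 + b\right) \left(-3 + b\right) b = b \left(-9 + b\right) \left(-3 + b\right)$)
$g{\left(P \right)} = 5 P$
$G{\left(-4 \right)} g{\left(x \right)} = - 4 \left(27 + \left(-4\right)^{2} - -48\right) 5 \left(-8\right) = - 4 \left(27 + 16 + 48\right) \left(-40\right) = \left(-4\right) 91 \left(-40\right) = \left(-364\right) \left(-40\right) = 14560$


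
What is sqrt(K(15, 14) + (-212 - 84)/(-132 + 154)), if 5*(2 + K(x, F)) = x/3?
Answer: I*sqrt(1749)/11 ≈ 3.8019*I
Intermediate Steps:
K(x, F) = -2 + x/15 (K(x, F) = -2 + (x/3)/5 = -2 + x/15)
sqrt(K(15, 14) + (-212 - 84)/(-132 + 154)) = sqrt((-2 + (1/15)*15) + (-212 - 84)/(-132 + 154)) = sqrt((-2 + 1) - 296/22) = sqrt(-1 - 296*1/22) = sqrt(-1 - 148/11) = sqrt(-159/11) = I*sqrt(1749)/11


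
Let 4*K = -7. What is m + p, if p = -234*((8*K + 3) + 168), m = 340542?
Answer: 303804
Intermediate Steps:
K = -7/4 (K = (¼)*(-7) = -7/4 ≈ -1.7500)
p = -36738 (p = -234*((8*(-7/4) + 3) + 168) = -234*((-14 + 3) + 168) = -234*(-11 + 168) = -234*157 = -36738)
m + p = 340542 - 36738 = 303804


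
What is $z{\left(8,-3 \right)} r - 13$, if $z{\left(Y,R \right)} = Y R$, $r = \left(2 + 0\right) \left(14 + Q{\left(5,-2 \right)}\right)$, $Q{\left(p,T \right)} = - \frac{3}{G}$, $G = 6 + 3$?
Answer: $-669$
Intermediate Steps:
$G = 9$
$Q{\left(p,T \right)} = - \frac{1}{3}$ ($Q{\left(p,T \right)} = - \frac{3}{9} = \left(-3\right) \frac{1}{9} = - \frac{1}{3}$)
$r = \frac{82}{3}$ ($r = \left(2 + 0\right) \left(14 - \frac{1}{3}\right) = 2 \cdot \frac{41}{3} = \frac{82}{3} \approx 27.333$)
$z{\left(Y,R \right)} = R Y$
$z{\left(8,-3 \right)} r - 13 = \left(-3\right) 8 \cdot \frac{82}{3} - 13 = \left(-24\right) \frac{82}{3} - 13 = -656 - 13 = -669$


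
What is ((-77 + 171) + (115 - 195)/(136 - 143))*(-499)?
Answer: -368262/7 ≈ -52609.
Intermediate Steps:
((-77 + 171) + (115 - 195)/(136 - 143))*(-499) = (94 - 80/(-7))*(-499) = (94 - 80*(-⅐))*(-499) = (94 + 80/7)*(-499) = (738/7)*(-499) = -368262/7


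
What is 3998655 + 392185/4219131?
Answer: 16870849660990/4219131 ≈ 3.9987e+6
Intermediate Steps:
3998655 + 392185/4219131 = 16870849660990/4219131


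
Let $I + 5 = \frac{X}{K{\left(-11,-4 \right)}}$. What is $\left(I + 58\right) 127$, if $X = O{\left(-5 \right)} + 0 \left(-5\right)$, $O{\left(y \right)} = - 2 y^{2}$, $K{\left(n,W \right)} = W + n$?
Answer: $\frac{21463}{3} \approx 7154.3$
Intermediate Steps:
$X = -50$ ($X = - 2 \left(-5\right)^{2} + 0 \left(-5\right) = \left(-2\right) 25 + 0 = -50 + 0 = -50$)
$I = - \frac{5}{3}$ ($I = -5 - \frac{50}{-4 - 11} = -5 - \frac{50}{-15} = -5 - - \frac{10}{3} = -5 + \frac{10}{3} = - \frac{5}{3} \approx -1.6667$)
$\left(I + 58\right) 127 = \left(- \frac{5}{3} + 58\right) 127 = \frac{169}{3} \cdot 127 = \frac{21463}{3}$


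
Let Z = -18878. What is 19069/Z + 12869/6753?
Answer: 114168025/127483134 ≈ 0.89555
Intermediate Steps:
19069/Z + 12869/6753 = 19069/(-18878) + 12869/6753 = 19069*(-1/18878) + 12869*(1/6753) = -19069/18878 + 12869/6753 = 114168025/127483134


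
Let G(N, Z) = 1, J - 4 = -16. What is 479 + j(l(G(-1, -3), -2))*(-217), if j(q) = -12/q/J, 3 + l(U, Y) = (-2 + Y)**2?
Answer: 6010/13 ≈ 462.31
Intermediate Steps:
J = -12 (J = 4 - 16 = -12)
l(U, Y) = -3 + (-2 + Y)**2
j(q) = 1/q (j(q) = -12/q/(-12) = -12/q*(-1)/12 = -(-1)/q = 1/q)
479 + j(l(G(-1, -3), -2))*(-217) = 479 - 217/(-3 + (-2 - 2)**2) = 479 - 217/(-3 + (-4)**2) = 479 - 217/(-3 + 16) = 479 - 217/13 = 6010/13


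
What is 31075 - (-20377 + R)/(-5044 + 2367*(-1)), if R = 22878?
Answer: 230299326/7411 ≈ 31075.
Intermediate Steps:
31075 - (-20377 + R)/(-5044 + 2367*(-1)) = 31075 - (-20377 + 22878)/(-5044 + 2367*(-1)) = 31075 - 2501/(-5044 - 2367) = 31075 - 2501/(-7411) = 31075 - 2501*(-1)/7411 = 31075 - 1*(-2501/7411) = 31075 + 2501/7411 = 230299326/7411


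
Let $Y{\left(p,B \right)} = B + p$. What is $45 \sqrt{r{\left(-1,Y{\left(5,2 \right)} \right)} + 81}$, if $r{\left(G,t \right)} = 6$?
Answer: $45 \sqrt{87} \approx 419.73$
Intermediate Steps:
$45 \sqrt{r{\left(-1,Y{\left(5,2 \right)} \right)} + 81} = 45 \sqrt{6 + 81} = 45 \sqrt{87}$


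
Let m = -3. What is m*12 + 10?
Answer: -26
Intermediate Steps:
m*12 + 10 = -3*12 + 10 = -36 + 10 = -26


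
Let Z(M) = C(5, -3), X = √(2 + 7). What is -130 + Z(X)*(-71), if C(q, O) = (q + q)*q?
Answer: -3680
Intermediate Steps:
X = 3 (X = √9 = 3)
C(q, O) = 2*q² (C(q, O) = (2*q)*q = 2*q²)
Z(M) = 50 (Z(M) = 2*5² = 2*25 = 50)
-130 + Z(X)*(-71) = -130 + 50*(-71) = -130 - 3550 = -3680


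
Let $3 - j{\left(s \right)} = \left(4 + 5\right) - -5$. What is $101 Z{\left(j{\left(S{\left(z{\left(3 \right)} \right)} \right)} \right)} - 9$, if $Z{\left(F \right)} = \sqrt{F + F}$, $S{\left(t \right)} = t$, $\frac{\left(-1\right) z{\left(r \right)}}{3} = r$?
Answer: $-9 + 101 i \sqrt{22} \approx -9.0 + 473.73 i$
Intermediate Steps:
$z{\left(r \right)} = - 3 r$
$j{\left(s \right)} = -11$ ($j{\left(s \right)} = 3 - \left(\left(4 + 5\right) - -5\right) = 3 - \left(9 + 5\right) = 3 - 14 = -11$)
$Z{\left(F \right)} = \sqrt{2} \sqrt{F}$ ($Z{\left(F \right)} = \sqrt{2 F} = \sqrt{2} \sqrt{F}$)
$101 Z{\left(j{\left(S{\left(z{\left(3 \right)} \right)} \right)} \right)} - 9 = 101 \sqrt{2} \sqrt{-11} - 9 = 101 \sqrt{2} i \sqrt{11} - 9 = 101 i \sqrt{22} - 9 = -9 + 101 i \sqrt{22}$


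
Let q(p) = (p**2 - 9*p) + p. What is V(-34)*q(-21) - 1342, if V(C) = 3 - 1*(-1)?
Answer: 1094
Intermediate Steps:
q(p) = p**2 - 8*p
V(C) = 4 (V(C) = 3 + 1 = 4)
V(-34)*q(-21) - 1342 = 4*(-21*(-8 - 21)) - 1342 = 4*(-21*(-29)) - 1342 = 4*609 - 1342 = 2436 - 1342 = 1094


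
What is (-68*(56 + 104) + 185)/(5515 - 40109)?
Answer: 10695/34594 ≈ 0.30916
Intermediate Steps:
(-68*(56 + 104) + 185)/(5515 - 40109) = (-68*160 + 185)/(-34594) = (-10880 + 185)*(-1/34594) = -10695*(-1/34594) = 10695/34594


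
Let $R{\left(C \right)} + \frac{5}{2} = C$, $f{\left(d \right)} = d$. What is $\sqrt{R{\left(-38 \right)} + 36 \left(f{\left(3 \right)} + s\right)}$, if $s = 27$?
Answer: $\frac{3 \sqrt{462}}{2} \approx 32.241$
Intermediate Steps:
$R{\left(C \right)} = - \frac{5}{2} + C$
$\sqrt{R{\left(-38 \right)} + 36 \left(f{\left(3 \right)} + s\right)} = \sqrt{\left(- \frac{5}{2} - 38\right) + 36 \left(3 + 27\right)} = \sqrt{- \frac{81}{2} + 36 \cdot 30} = \sqrt{- \frac{81}{2} + 1080} = \sqrt{\frac{2079}{2}} = \frac{3 \sqrt{462}}{2}$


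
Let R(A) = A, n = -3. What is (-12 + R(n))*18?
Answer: -270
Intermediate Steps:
(-12 + R(n))*18 = (-12 - 3)*18 = -15*18 = -270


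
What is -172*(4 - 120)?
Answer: 19952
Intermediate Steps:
-172*(4 - 120) = -172*(-116) = 19952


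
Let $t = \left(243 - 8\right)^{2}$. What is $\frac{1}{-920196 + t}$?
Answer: $- \frac{1}{864971} \approx -1.1561 \cdot 10^{-6}$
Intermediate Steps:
$t = 55225$ ($t = 235^{2} = 55225$)
$\frac{1}{-920196 + t} = \frac{1}{-920196 + 55225} = \frac{1}{-864971} = - \frac{1}{864971}$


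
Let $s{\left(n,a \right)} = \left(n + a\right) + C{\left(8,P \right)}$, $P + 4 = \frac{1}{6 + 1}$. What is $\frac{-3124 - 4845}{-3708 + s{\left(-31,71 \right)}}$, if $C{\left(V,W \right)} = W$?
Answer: $\frac{55783}{25703} \approx 2.1703$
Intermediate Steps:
$P = - \frac{27}{7}$ ($P = -4 + \frac{1}{6 + 1} = -4 + \frac{1}{7} = - \frac{27}{7} \approx -3.8571$)
$s{\left(n,a \right)} = - \frac{27}{7} + a + n$ ($s{\left(n,a \right)} = \left(n + a\right) - \frac{27}{7} = \left(a + n\right) - \frac{27}{7} = - \frac{27}{7} + a + n$)
$\frac{-3124 - 4845}{-3708 + s{\left(-31,71 \right)}} = \frac{-3124 - 4845}{-3708 - - \frac{253}{7}} = - \frac{7969}{-3708 + \frac{253}{7}} = - \frac{7969}{- \frac{25703}{7}} = \left(-7969\right) \left(- \frac{7}{25703}\right) = \frac{55783}{25703}$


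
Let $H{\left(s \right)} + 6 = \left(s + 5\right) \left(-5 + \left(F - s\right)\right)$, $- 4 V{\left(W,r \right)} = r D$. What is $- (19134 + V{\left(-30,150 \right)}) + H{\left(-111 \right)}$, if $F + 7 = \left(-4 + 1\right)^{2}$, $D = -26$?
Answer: $-31563$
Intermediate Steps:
$F = 2$ ($F = -7 + \left(-4 + 1\right)^{2} = -7 + \left(-3\right)^{2} = -7 + 9 = 2$)
$V{\left(W,r \right)} = \frac{13 r}{2}$ ($V{\left(W,r \right)} = - \frac{r \left(-26\right)}{4} = - \frac{\left(-26\right) r}{4} = \frac{13 r}{2}$)
$H{\left(s \right)} = -6 + \left(-3 - s\right) \left(5 + s\right)$ ($H{\left(s \right)} = -6 + \left(s + 5\right) \left(-5 - \left(-2 + s\right)\right) = -6 + \left(5 + s\right) \left(-3 - s\right) = -6 + \left(-3 - s\right) \left(5 + s\right)$)
$- (19134 + V{\left(-30,150 \right)}) + H{\left(-111 \right)} = - (19134 + \frac{13}{2} \cdot 150) - 11454 = - (19134 + 975) - 11454 = \left(-1\right) 20109 - 11454 = -20109 - 11454 = -31563$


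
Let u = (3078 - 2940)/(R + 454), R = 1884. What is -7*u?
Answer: -69/167 ≈ -0.41317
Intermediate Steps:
u = 69/1169 (u = (3078 - 2940)/(1884 + 454) = 138/2338 = 138*(1/2338) = 69/1169 ≈ 0.059025)
-7*u = -7*69/1169 = -69/167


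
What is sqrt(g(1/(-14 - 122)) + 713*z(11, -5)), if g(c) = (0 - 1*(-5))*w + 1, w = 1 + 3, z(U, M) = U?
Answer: 2*sqrt(1966) ≈ 88.679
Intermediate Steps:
w = 4
g(c) = 21 (g(c) = (0 - 1*(-5))*4 + 1 = (0 + 5)*4 + 1 = 5*4 + 1 = 20 + 1 = 21)
sqrt(g(1/(-14 - 122)) + 713*z(11, -5)) = sqrt(21 + 713*11) = sqrt(21 + 7843) = sqrt(7864) = 2*sqrt(1966)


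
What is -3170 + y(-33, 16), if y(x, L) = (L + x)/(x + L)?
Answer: -3169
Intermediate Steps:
y(x, L) = 1 (y(x, L) = (L + x)/(L + x) = 1)
-3170 + y(-33, 16) = -3170 + 1 = -3169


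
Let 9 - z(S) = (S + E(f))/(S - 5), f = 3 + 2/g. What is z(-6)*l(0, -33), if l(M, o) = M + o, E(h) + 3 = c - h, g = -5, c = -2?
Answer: -1281/5 ≈ -256.20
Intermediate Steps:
f = 13/5 (f = 3 + 2/(-5) = 3 + 2*(-⅕) = 3 - ⅖ = 13/5 ≈ 2.6000)
E(h) = -5 - h (E(h) = -3 + (-2 - h) = -5 - h)
z(S) = 9 - (-38/5 + S)/(-5 + S) (z(S) = 9 - (S + (-5 - 1*13/5))/(S - 5) = 9 - (S + (-5 - 13/5))/(-5 + S) = 9 - (S - 38/5)/(-5 + S) = 9 - (-38/5 + S)/(-5 + S))
z(-6)*l(0, -33) = ((-187 + 40*(-6))/(5*(-5 - 6)))*(0 - 33) = ((⅕)*(-187 - 240)/(-11))*(-33) = ((⅕)*(-1/11)*(-427))*(-33) = (427/55)*(-33) = -1281/5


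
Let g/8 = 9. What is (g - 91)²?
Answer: 361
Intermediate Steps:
g = 72 (g = 8*9 = 72)
(g - 91)² = (72 - 91)² = (-19)² = 361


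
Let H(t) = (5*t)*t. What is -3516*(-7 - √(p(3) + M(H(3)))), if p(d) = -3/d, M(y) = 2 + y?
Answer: 24612 + 3516*√46 ≈ 48459.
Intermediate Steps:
H(t) = 5*t²
-3516*(-7 - √(p(3) + M(H(3)))) = -3516*(-7 - √(-3/3 + (2 + 5*3²))) = -3516*(-7 - √(-3*⅓ + (2 + 5*9))) = -3516*(-7 - √(-1 + (2 + 45))) = -3516*(-7 - √(-1 + 47)) = -3516*(-7 - √46) = 24612 + 3516*√46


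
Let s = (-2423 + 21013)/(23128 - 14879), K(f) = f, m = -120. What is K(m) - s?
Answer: -1008470/8249 ≈ -122.25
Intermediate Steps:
s = 18590/8249 ≈ 2.2536
K(m) - s = -120 - 1*18590/8249 = -120 - 18590/8249 = -1008470/8249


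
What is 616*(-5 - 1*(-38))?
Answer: 20328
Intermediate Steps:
616*(-5 - 1*(-38)) = 616*(-5 + 38) = 616*33 = 20328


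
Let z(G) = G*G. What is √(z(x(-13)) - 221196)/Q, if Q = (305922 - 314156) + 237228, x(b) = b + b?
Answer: I*√55130/114497 ≈ 0.0020507*I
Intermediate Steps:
x(b) = 2*b
z(G) = G²
Q = 228994 (Q = -8234 + 237228 = 228994)
√(z(x(-13)) - 221196)/Q = √((2*(-13))² - 221196)/228994 = √((-26)² - 221196)*(1/228994) = √(676 - 221196)*(1/228994) = √(-220520)*(1/228994) = (2*I*√55130)*(1/228994) = I*√55130/114497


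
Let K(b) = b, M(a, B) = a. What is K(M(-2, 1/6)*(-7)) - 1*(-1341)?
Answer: 1355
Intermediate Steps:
K(M(-2, 1/6)*(-7)) - 1*(-1341) = -2*(-7) - 1*(-1341) = 14 + 1341 = 1355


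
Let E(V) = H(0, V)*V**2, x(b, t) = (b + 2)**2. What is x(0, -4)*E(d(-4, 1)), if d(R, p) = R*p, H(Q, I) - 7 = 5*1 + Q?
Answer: 768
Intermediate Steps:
H(Q, I) = 12 + Q (H(Q, I) = 7 + (5*1 + Q) = 7 + (5 + Q) = 12 + Q)
x(b, t) = (2 + b)**2
E(V) = 12*V**2 (E(V) = (12 + 0)*V**2 = 12*V**2)
x(0, -4)*E(d(-4, 1)) = (2 + 0)**2*(12*(-4*1)**2) = 2**2*(12*(-4)**2) = 4*(12*16) = 4*192 = 768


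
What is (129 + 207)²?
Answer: 112896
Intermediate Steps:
(129 + 207)² = 336² = 112896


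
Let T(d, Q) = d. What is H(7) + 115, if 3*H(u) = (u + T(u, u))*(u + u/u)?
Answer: 457/3 ≈ 152.33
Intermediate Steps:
H(u) = 2*u*(1 + u)/3 (H(u) = ((u + u)*(u + u/u))/3 = ((2*u)*(u + 1))/3 = ((2*u)*(1 + u))/3 = (2*u*(1 + u))/3 = 2*u*(1 + u)/3)
H(7) + 115 = (⅔)*7*(1 + 7) + 115 = (⅔)*7*8 + 115 = 112/3 + 115 = 457/3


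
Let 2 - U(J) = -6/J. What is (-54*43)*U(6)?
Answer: -6966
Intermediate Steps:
U(J) = 2 + 6/J (U(J) = 2 - (-6)/J = 2 + 6/J)
(-54*43)*U(6) = (-54*43)*(2 + 6/6) = -2322*(2 + 6*(1/6)) = -2322*(2 + 1) = -2322*3 = -6966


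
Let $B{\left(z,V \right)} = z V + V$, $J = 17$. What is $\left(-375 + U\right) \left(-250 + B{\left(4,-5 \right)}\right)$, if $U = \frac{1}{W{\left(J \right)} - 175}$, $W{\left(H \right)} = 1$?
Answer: $\frac{17944025}{174} \approx 1.0313 \cdot 10^{5}$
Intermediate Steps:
$U = - \frac{1}{174}$ ($U = \frac{1}{1 - 175} = \frac{1}{-174} = - \frac{1}{174} \approx -0.0057471$)
$B{\left(z,V \right)} = V + V z$ ($B{\left(z,V \right)} = V z + V = V + V z$)
$\left(-375 + U\right) \left(-250 + B{\left(4,-5 \right)}\right) = \left(-375 - \frac{1}{174}\right) \left(-250 - 5 \left(1 + 4\right)\right) = - \frac{65251 \left(-250 - 25\right)}{174} = \left(- \frac{65251}{174}\right) \left(-275\right) = \frac{17944025}{174}$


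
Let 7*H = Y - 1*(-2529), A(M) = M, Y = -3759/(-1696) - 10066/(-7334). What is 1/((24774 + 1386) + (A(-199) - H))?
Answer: 43534624/1114451615715 ≈ 3.9064e-5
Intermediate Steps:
Y = 22320221/6219232 (Y = -3759*(-1/1696) - 10066*(-1/7334) = 3759/1696 + 5033/3667 = 22320221/6219232 ≈ 3.5889)
H = 15750757949/43534624 (H = (22320221/6219232 - 1*(-2529))/7 = (22320221/6219232 + 2529)/7 = (⅐)*(15750757949/6219232) = 15750757949/43534624 ≈ 361.80)
1/((24774 + 1386) + (A(-199) - H)) = 1/((24774 + 1386) + (-199 - 1*15750757949/43534624)) = 1/(26160 + (-199 - 15750757949/43534624)) = 1/(26160 - 24414148125/43534624) = 1/(1114451615715/43534624) = 43534624/1114451615715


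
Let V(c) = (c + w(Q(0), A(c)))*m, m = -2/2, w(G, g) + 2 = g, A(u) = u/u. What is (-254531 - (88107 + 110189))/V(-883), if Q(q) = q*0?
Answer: -452827/884 ≈ -512.25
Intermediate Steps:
Q(q) = 0
A(u) = 1
w(G, g) = -2 + g
m = -1 (m = -2*½ = -1)
V(c) = 1 - c (V(c) = (c + (-2 + 1))*(-1) = (c - 1)*(-1) = (-1 + c)*(-1) = 1 - c)
(-254531 - (88107 + 110189))/V(-883) = (-254531 - (88107 + 110189))/(1 - 1*(-883)) = (-254531 - 1*198296)/(1 + 883) = (-254531 - 198296)/884 = -452827*1/884 = -452827/884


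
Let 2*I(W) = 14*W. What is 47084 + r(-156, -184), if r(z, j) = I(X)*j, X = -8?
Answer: 57388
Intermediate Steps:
I(W) = 7*W (I(W) = (14*W)/2 = 7*W)
r(z, j) = -56*j (r(z, j) = (7*(-8))*j = -56*j)
47084 + r(-156, -184) = 47084 - 56*(-184) = 47084 + 10304 = 57388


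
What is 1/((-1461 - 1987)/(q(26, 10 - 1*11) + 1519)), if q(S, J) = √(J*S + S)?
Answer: -1519/3448 ≈ -0.44055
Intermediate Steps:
q(S, J) = √(S + J*S)
1/((-1461 - 1987)/(q(26, 10 - 1*11) + 1519)) = 1/((-1461 - 1987)/(√(26*(1 + (10 - 1*11))) + 1519)) = 1/(-3448/(√(26*(1 + (10 - 11))) + 1519)) = 1/(-3448/(√(26*(1 - 1)) + 1519)) = 1/(-3448/(√(26*0) + 1519)) = 1/(-3448/(√0 + 1519)) = 1/(-3448/(0 + 1519)) = 1/(-3448/1519) = -1519/3448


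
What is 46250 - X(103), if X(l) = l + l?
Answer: 46044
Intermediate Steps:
X(l) = 2*l
46250 - X(103) = 46250 - 2*103 = 46250 - 1*206 = 46250 - 206 = 46044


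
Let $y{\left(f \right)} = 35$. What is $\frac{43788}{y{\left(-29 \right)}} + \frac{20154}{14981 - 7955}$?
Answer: $\frac{51393313}{40985} \approx 1254.0$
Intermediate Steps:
$\frac{43788}{y{\left(-29 \right)}} + \frac{20154}{14981 - 7955} = \frac{43788}{35} + \frac{20154}{14981 - 7955} = 43788 \cdot \frac{1}{35} + \frac{20154}{14981 - 7955} = \frac{43788}{35} + \frac{20154}{7026} = \frac{43788}{35} + 20154 \cdot \frac{1}{7026} = \frac{43788}{35} + \frac{3359}{1171} = \frac{51393313}{40985}$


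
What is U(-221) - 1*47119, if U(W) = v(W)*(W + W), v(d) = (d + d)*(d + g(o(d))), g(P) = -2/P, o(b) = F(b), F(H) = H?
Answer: -43220795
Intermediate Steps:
o(b) = b
v(d) = 2*d*(d - 2/d) (v(d) = (d + d)*(d - 2/d) = (2*d)*(d - 2/d) = 2*d*(d - 2/d))
U(W) = 2*W*(-4 + 2*W²) (U(W) = (-4 + 2*W²)*(W + W) = (-4 + 2*W²)*(2*W) = 2*W*(-4 + 2*W²))
U(-221) - 1*47119 = 4*(-221)*(-2 + (-221)²) - 1*47119 = 4*(-221)*(-2 + 48841) - 47119 = 4*(-221)*48839 - 47119 = -43173676 - 47119 = -43220795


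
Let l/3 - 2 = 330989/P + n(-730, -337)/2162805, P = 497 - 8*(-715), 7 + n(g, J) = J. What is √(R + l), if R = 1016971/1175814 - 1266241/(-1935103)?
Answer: √1932541196938726491146001769850135581612536290/3399369988774885582530 ≈ 12.932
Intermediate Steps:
n(g, J) = -7 + J
P = 6217 (P = 497 + 5720 = 6217)
l = 742754842867/4482052895 (l = 6 + 3*(330989/6217 + (-7 - 337)/2162805) = 6 + 3*(330989*(1/6217) - 344*1/2162805) = 6 + 3*(330989/6217 - 344/2162805) = 6 + 3*(715862525497/13446158685) = 6 + 715862525497/4482052895 = 742754842867/4482052895 ≈ 165.72)
R = 3456807528187/2275321198842 (R = 1016971*(1/1175814) - 1266241*(-1/1935103) = 1016971/1175814 + 1266241/1935103 = 3456807528187/2275321198842 ≈ 1.5193)
√(R + l) = √(3456807528187/2275321198842 + 742754842867/4482052895) = √(1705499433707012109811379/10198109966324656747590) = √1932541196938726491146001769850135581612536290/3399369988774885582530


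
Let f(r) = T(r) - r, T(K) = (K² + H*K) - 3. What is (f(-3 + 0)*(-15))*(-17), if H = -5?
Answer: 6120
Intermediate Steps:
T(K) = -3 + K² - 5*K (T(K) = (K² - 5*K) - 3 = -3 + K² - 5*K)
f(r) = -3 + r² - 6*r (f(r) = (-3 + r² - 5*r) - r = -3 + r² - 6*r)
(f(-3 + 0)*(-15))*(-17) = ((-3 + (-3 + 0)² - 6*(-3 + 0))*(-15))*(-17) = ((-3 + (-3)² - 6*(-3))*(-15))*(-17) = ((-3 + 9 + 18)*(-15))*(-17) = (24*(-15))*(-17) = -360*(-17) = 6120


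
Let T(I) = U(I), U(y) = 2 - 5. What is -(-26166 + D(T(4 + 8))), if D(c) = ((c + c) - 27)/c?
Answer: 26155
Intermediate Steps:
U(y) = -3
T(I) = -3
D(c) = (-27 + 2*c)/c (D(c) = (2*c - 27)/c = (-27 + 2*c)/c)
-(-26166 + D(T(4 + 8))) = -(-26166 + (2 - 27/(-3))) = -(-26166 + (2 - 27*(-⅓))) = -(-26166 + (2 + 9)) = -(-26166 + 11) = -1*(-26155) = 26155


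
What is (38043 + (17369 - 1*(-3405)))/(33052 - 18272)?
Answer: 58817/14780 ≈ 3.9795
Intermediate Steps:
(38043 + (17369 - 1*(-3405)))/(33052 - 18272) = (38043 + (17369 + 3405))/14780 = (38043 + 20774)*(1/14780) = 58817*(1/14780) = 58817/14780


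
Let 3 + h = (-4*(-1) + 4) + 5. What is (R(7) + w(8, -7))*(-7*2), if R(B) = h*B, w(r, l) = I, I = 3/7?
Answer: -986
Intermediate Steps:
I = 3/7 (I = 3*(1/7) = 3/7 ≈ 0.42857)
w(r, l) = 3/7
h = 10 (h = -3 + ((-4*(-1) + 4) + 5) = -3 + ((4 + 4) + 5) = -3 + (8 + 5) = -3 + 13 = 10)
R(B) = 10*B
(R(7) + w(8, -7))*(-7*2) = (10*7 + 3/7)*(-7*2) = (70 + 3/7)*(-14) = (493/7)*(-14) = -986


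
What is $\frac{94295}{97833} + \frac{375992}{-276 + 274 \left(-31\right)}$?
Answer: $- \frac{17978729093}{428997705} \approx -41.909$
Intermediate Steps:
$\frac{94295}{97833} + \frac{375992}{-276 + 274 \left(-31\right)} = 94295 \cdot \frac{1}{97833} + \frac{375992}{-276 - 8494} = \frac{94295}{97833} + \frac{375992}{-8770} = \frac{94295}{97833} + 375992 \left(- \frac{1}{8770}\right) = \frac{94295}{97833} - \frac{187996}{4385} = - \frac{17978729093}{428997705}$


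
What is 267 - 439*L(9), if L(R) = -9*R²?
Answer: 320298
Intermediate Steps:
267 - 439*L(9) = 267 - (-3951)*9² = 267 - (-3951)*81 = 267 - 439*(-729) = 267 + 320031 = 320298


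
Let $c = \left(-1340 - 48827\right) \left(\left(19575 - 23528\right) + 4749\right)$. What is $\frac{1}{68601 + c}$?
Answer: $- \frac{1}{39864331} \approx -2.5085 \cdot 10^{-8}$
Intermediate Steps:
$c = -39932932$ ($c = - 50167 \left(-3953 + 4749\right) = \left(-50167\right) 796 = -39932932$)
$\frac{1}{68601 + c} = \frac{1}{68601 - 39932932} = \frac{1}{-39864331} = - \frac{1}{39864331}$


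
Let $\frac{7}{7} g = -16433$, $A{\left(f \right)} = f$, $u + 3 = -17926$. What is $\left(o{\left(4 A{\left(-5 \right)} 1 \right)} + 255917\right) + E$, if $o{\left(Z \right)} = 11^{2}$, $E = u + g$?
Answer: $221676$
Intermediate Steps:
$u = -17929$ ($u = -3 - 17926 = -17929$)
$g = -16433$
$E = -34362$ ($E = -17929 - 16433 = -34362$)
$o{\left(Z \right)} = 121$
$\left(o{\left(4 A{\left(-5 \right)} 1 \right)} + 255917\right) + E = \left(121 + 255917\right) - 34362 = 256038 - 34362 = 221676$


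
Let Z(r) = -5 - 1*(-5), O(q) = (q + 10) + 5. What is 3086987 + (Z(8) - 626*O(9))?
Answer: 3071963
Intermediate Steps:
O(q) = 15 + q (O(q) = (10 + q) + 5 = 15 + q)
Z(r) = 0 (Z(r) = -5 + 5 = 0)
3086987 + (Z(8) - 626*O(9)) = 3086987 + (0 - 626*(15 + 9)) = 3086987 + (0 - 626*24) = 3086987 + (0 - 15024) = 3086987 - 15024 = 3071963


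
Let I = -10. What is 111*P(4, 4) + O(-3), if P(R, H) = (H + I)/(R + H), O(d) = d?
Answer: -345/4 ≈ -86.250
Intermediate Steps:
P(R, H) = (-10 + H)/(H + R) (P(R, H) = (H - 10)/(R + H) = (-10 + H)/(H + R))
111*P(4, 4) + O(-3) = 111*((-10 + 4)/(4 + 4)) - 3 = 111*(-6/8) - 3 = 111*((1/8)*(-6)) - 3 = 111*(-3/4) - 3 = -333/4 - 3 = -345/4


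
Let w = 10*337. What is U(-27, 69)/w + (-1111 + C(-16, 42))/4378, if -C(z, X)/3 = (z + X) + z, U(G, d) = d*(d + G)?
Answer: 4421137/7376930 ≈ 0.59932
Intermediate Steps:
U(G, d) = d*(G + d)
C(z, X) = -6*z - 3*X (C(z, X) = -3*((z + X) + z) = -3*((X + z) + z) = -3*(X + 2*z) = -6*z - 3*X)
w = 3370
U(-27, 69)/w + (-1111 + C(-16, 42))/4378 = (69*(-27 + 69))/3370 + (-1111 + (-6*(-16) - 3*42))/4378 = (69*42)*(1/3370) + (-1111 + (96 - 126))*(1/4378) = 2898*(1/3370) + (-1111 - 30)*(1/4378) = 1449/1685 - 1141*1/4378 = 1449/1685 - 1141/4378 = 4421137/7376930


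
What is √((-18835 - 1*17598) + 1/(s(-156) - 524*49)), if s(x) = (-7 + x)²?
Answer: 2*I*√7263364631/893 ≈ 190.87*I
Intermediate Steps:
√((-18835 - 1*17598) + 1/(s(-156) - 524*49)) = √((-18835 - 1*17598) + 1/((-7 - 156)² - 524*49)) = √((-18835 - 17598) + 1/((-163)² - 25676)) = √(-36433 + 1/(26569 - 25676)) = √(-36433 + 1/893) = √(-32534668/893) = 2*I*√7263364631/893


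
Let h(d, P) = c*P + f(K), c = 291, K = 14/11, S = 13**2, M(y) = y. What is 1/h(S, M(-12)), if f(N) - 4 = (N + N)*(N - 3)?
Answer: -121/422580 ≈ -0.00028634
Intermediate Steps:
S = 169
K = 14/11 (K = 14*(1/11) = 14/11 ≈ 1.2727)
f(N) = 4 + 2*N*(-3 + N) (f(N) = 4 + (N + N)*(N - 3) = 4 + (2*N)*(-3 + N) = 4 + 2*N*(-3 + N))
h(d, P) = -48/121 + 291*P (h(d, P) = 291*P + (4 - 6*14/11 + 2*(14/11)**2) = 291*P + (4 - 84/11 + 2*(196/121)) = 291*P + (4 - 84/11 + 392/121) = 291*P - 48/121 = -48/121 + 291*P)
1/h(S, M(-12)) = 1/(-48/121 + 291*(-12)) = 1/(-48/121 - 3492) = 1/(-422580/121) = -121/422580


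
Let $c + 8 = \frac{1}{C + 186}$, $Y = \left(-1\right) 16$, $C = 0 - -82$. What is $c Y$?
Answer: $\frac{8572}{67} \approx 127.94$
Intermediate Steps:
$C = 82$ ($C = 0 + 82 = 82$)
$Y = -16$
$c = - \frac{2143}{268}$ ($c = -8 + \frac{1}{82 + 186} = -8 + \frac{1}{268} = - \frac{2143}{268} \approx -7.9963$)
$c Y = \left(- \frac{2143}{268}\right) \left(-16\right) = \frac{8572}{67}$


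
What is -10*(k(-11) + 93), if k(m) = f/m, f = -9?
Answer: -10320/11 ≈ -938.18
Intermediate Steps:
k(m) = -9/m
-10*(k(-11) + 93) = -10*(-9/(-11) + 93) = -10*(-9*(-1/11) + 93) = -10*(9/11 + 93) = -10*1032/11 = -10320/11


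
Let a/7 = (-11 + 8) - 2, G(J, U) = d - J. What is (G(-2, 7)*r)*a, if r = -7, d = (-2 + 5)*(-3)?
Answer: -1715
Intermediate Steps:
d = -9 (d = 3*(-3) = -9)
G(J, U) = -9 - J
a = -35 (a = 7*((-11 + 8) - 2) = 7*(-3 - 2) = 7*(-5) = -35)
(G(-2, 7)*r)*a = ((-9 - 1*(-2))*(-7))*(-35) = ((-9 + 2)*(-7))*(-35) = -7*(-7)*(-35) = 49*(-35) = -1715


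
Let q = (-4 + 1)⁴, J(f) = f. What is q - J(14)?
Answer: 67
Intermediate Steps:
q = 81 (q = (-3)⁴ = 81)
q - J(14) = 81 - 1*14 = 81 - 14 = 67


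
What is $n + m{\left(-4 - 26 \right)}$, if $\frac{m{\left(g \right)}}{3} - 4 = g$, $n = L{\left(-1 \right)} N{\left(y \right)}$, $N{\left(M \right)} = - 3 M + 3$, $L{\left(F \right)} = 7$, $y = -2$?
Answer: $-15$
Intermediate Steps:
$N{\left(M \right)} = 3 - 3 M$
$n = 63$ ($n = 7 \left(3 - -6\right) = 7 \left(3 + 6\right) = 7 \cdot 9 = 63$)
$m{\left(g \right)} = 12 + 3 g$
$n + m{\left(-4 - 26 \right)} = 63 + \left(12 + 3 \left(-4 - 26\right)\right) = 63 + \left(12 + 3 \left(-30\right)\right) = 63 + \left(12 - 90\right) = 63 - 78 = -15$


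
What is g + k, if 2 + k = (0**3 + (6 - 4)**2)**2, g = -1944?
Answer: -1930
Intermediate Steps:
k = 14 (k = -2 + (0**3 + (6 - 4)**2)**2 = -2 + (0 + 2**2)**2 = -2 + (0 + 4)**2 = -2 + 4**2 = -2 + 16 = 14)
g + k = -1944 + 14 = -1930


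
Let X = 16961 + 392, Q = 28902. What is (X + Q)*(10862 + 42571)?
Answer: 2471543415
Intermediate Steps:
X = 17353
(X + Q)*(10862 + 42571) = (17353 + 28902)*(10862 + 42571) = 46255*53433 = 2471543415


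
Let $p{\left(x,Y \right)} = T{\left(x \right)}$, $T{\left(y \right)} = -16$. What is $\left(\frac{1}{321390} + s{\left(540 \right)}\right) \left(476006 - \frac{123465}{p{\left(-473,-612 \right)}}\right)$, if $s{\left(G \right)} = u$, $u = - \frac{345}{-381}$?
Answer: $\frac{286053996550097}{653064480} \approx 4.3802 \cdot 10^{5}$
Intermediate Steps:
$p{\left(x,Y \right)} = -16$
$u = \frac{115}{127}$ ($u = \left(-345\right) \left(- \frac{1}{381}\right) = \frac{115}{127} \approx 0.90551$)
$s{\left(G \right)} = \frac{115}{127}$
$\left(\frac{1}{321390} + s{\left(540 \right)}\right) \left(476006 - \frac{123465}{p{\left(-473,-612 \right)}}\right) = \left(\frac{1}{321390} + \frac{115}{127}\right) \left(476006 - \frac{123465}{-16}\right) = \left(\frac{1}{321390} + \frac{115}{127}\right) \left(476006 - - \frac{123465}{16}\right) = \frac{36959977 \left(476006 + \frac{123465}{16}\right)}{40816530} = \frac{36959977}{40816530} \cdot \frac{7739561}{16} = \frac{286053996550097}{653064480}$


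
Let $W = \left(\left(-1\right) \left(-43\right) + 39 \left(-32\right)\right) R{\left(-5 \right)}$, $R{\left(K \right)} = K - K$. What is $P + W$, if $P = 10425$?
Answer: $10425$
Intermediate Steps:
$R{\left(K \right)} = 0$
$W = 0$ ($W = \left(\left(-1\right) \left(-43\right) + 39 \left(-32\right)\right) 0 = \left(43 - 1248\right) 0 = \left(-1205\right) 0 = 0$)
$P + W = 10425 + 0 = 10425$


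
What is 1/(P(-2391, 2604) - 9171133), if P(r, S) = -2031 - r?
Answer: -1/9170773 ≈ -1.0904e-7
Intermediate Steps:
1/(P(-2391, 2604) - 9171133) = 1/((-2031 - 1*(-2391)) - 9171133) = 1/((-2031 + 2391) - 9171133) = 1/(360 - 9171133) = 1/(-9170773) = -1/9170773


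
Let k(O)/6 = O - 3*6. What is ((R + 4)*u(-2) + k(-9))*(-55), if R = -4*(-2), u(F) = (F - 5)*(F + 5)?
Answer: 22770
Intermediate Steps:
k(O) = -108 + 6*O (k(O) = 6*(O - 3*6) = 6*(O - 18) = 6*(-18 + O) = -108 + 6*O)
u(F) = (-5 + F)*(5 + F)
R = 8
((R + 4)*u(-2) + k(-9))*(-55) = ((8 + 4)*(-25 + (-2)**2) + (-108 + 6*(-9)))*(-55) = (12*(-25 + 4) + (-108 - 54))*(-55) = (12*(-21) - 162)*(-55) = (-252 - 162)*(-55) = -414*(-55) = 22770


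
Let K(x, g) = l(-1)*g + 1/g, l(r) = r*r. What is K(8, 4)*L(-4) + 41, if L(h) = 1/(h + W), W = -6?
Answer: 1623/40 ≈ 40.575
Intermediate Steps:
l(r) = r**2
K(x, g) = g + 1/g (K(x, g) = (-1)**2*g + 1/g = 1*g + 1/g = g + 1/g)
L(h) = 1/(-6 + h) (L(h) = 1/(h - 6) = 1/(-6 + h))
K(8, 4)*L(-4) + 41 = (4 + 1/4)/(-6 - 4) + 41 = (4 + 1/4)/(-10) + 41 = (17/4)*(-1/10) + 41 = -17/40 + 41 = 1623/40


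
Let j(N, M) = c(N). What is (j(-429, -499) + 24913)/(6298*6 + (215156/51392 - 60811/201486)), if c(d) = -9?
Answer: 32234394377856/48915777281795 ≈ 0.65898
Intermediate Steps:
j(N, M) = -9
(j(-429, -499) + 24913)/(6298*6 + (215156/51392 - 60811/201486)) = (-9 + 24913)/(6298*6 + (215156/51392 - 60811/201486)) = 24904/(37788 + (215156*(1/51392) - 60811*1/201486)) = 24904/(37788 + (53789/12848 - 60811/201486)) = 24904/(37788 + 5028215363/1294346064) = 24904/(48915777281795/1294346064) = 24904*(1294346064/48915777281795) = 32234394377856/48915777281795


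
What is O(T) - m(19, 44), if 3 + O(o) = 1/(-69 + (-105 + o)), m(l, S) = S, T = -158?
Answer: -15605/332 ≈ -47.003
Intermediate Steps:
O(o) = -3 + 1/(-174 + o) (O(o) = -3 + 1/(-69 + (-105 + o)) = -3 + 1/(-174 + o))
O(T) - m(19, 44) = (523 - 3*(-158))/(-174 - 158) - 1*44 = (523 + 474)/(-332) - 44 = -1/332*997 - 44 = -997/332 - 44 = -15605/332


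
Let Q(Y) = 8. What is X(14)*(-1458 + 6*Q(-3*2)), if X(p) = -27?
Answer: 38070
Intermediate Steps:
X(14)*(-1458 + 6*Q(-3*2)) = -27*(-1458 + 6*8) = -27*(-1458 + 48) = -27*(-1410) = 38070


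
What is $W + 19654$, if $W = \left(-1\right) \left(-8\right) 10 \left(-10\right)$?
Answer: $18854$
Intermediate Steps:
$W = -800$ ($W = 8 \cdot 10 \left(-10\right) = 80 \left(-10\right) = -800$)
$W + 19654 = -800 + 19654 = 18854$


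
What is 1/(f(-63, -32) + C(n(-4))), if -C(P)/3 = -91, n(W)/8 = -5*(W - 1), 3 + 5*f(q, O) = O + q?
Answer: 5/1267 ≈ 0.0039463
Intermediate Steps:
f(q, O) = -3/5 + O/5 + q/5 (f(q, O) = -3/5 + (O + q)/5 = -3/5 + (O/5 + q/5) = -3/5 + O/5 + q/5)
n(W) = 40 - 40*W (n(W) = 8*(-5*(W - 1)) = 8*(-5*(-1 + W)) = 8*(5 - 5*W) = 40 - 40*W)
C(P) = 273 (C(P) = -3*(-91) = 273)
1/(f(-63, -32) + C(n(-4))) = 1/((-3/5 + (1/5)*(-32) + (1/5)*(-63)) + 273) = 1/((-3/5 - 32/5 - 63/5) + 273) = 1/(-98/5 + 273) = 1/(1267/5) = 5/1267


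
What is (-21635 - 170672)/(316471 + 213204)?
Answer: -192307/529675 ≈ -0.36307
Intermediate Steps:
(-21635 - 170672)/(316471 + 213204) = -192307/529675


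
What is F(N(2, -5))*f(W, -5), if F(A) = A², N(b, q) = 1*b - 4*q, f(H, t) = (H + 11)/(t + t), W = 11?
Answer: -5324/5 ≈ -1064.8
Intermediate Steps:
f(H, t) = (11 + H)/(2*t) (f(H, t) = (11 + H)/((2*t)) = (11 + H)*(1/(2*t)) = (11 + H)/(2*t))
N(b, q) = b - 4*q
F(N(2, -5))*f(W, -5) = (2 - 4*(-5))²*((½)*(11 + 11)/(-5)) = (2 + 20)²*((½)*(-⅕)*22) = 22²*(-11/5) = 484*(-11/5) = -5324/5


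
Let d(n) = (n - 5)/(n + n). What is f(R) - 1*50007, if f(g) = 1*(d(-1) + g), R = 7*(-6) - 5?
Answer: -50051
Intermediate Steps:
d(n) = (-5 + n)/(2*n) (d(n) = (-5 + n)/((2*n)) = (-5 + n)*(1/(2*n)) = (-5 + n)/(2*n))
R = -47 (R = -42 - 5 = -47)
f(g) = 3 + g (f(g) = 1*((½)*(-5 - 1)/(-1) + g) = 1*((½)*(-1)*(-6) + g) = 1*(3 + g) = 3 + g)
f(R) - 1*50007 = (3 - 47) - 1*50007 = -44 - 50007 = -50051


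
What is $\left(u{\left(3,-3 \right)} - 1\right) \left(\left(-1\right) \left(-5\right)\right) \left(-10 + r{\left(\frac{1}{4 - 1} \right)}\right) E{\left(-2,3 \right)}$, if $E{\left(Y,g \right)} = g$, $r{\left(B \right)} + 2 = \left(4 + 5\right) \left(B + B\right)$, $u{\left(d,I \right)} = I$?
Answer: $360$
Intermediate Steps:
$r{\left(B \right)} = -2 + 18 B$ ($r{\left(B \right)} = -2 + \left(4 + 5\right) \left(B + B\right) = -2 + 9 \cdot 2 B = -2 + 18 B$)
$\left(u{\left(3,-3 \right)} - 1\right) \left(\left(-1\right) \left(-5\right)\right) \left(-10 + r{\left(\frac{1}{4 - 1} \right)}\right) E{\left(-2,3 \right)} = \left(-3 - 1\right) \left(\left(-1\right) \left(-5\right)\right) \left(-10 - \left(2 - \frac{18}{4 - 1}\right)\right) 3 = \left(-4\right) 5 \left(-10 - \left(2 - \frac{18}{3}\right)\right) 3 = - 20 \left(-10 + \left(-2 + 18 \cdot \frac{1}{3}\right)\right) 3 = - 20 \left(-10 + \left(-2 + 6\right)\right) 3 = - 20 \left(-10 + 4\right) 3 = - 20 \left(\left(-6\right) 3\right) = \left(-20\right) \left(-18\right) = 360$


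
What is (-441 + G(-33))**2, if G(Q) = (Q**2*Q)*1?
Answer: 1323358884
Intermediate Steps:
G(Q) = Q**3 (G(Q) = Q**3*1 = Q**3)
(-441 + G(-33))**2 = (-441 + (-33)**3)**2 = (-441 - 35937)**2 = (-36378)**2 = 1323358884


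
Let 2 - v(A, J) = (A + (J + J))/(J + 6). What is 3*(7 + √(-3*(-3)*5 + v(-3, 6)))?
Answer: 21 + 3*√185/2 ≈ 41.402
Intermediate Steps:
v(A, J) = 2 - (A + 2*J)/(6 + J) (v(A, J) = 2 - (A + (J + J))/(J + 6) = 2 - (A + 2*J)/(6 + J))
3*(7 + √(-3*(-3)*5 + v(-3, 6))) = 3*(7 + √(-3*(-3)*5 + (12 - 1*(-3))/(6 + 6))) = 3*(7 + √(9*5 + (12 + 3)/12)) = 3*(7 + √(45 + (1/12)*15)) = 3*(7 + √(45 + 5/4)) = 3*(7 + √(185/4)) = 3*(7 + √185/2) = 21 + 3*√185/2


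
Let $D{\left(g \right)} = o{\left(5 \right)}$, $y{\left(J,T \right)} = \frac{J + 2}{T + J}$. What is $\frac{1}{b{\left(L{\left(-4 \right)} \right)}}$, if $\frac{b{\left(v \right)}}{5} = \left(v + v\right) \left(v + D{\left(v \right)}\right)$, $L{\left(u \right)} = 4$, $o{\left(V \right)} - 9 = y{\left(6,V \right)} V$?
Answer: $\frac{11}{7320} \approx 0.0015027$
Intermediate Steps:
$y{\left(J,T \right)} = \frac{2 + J}{J + T}$
$o{\left(V \right)} = 9 + \frac{8 V}{6 + V}$ ($o{\left(V \right)} = 9 + \frac{2 + 6}{6 + V} V = 9 + \frac{1}{6 + V} 8 V = 9 + \frac{8}{6 + V} V = 9 + \frac{8 V}{6 + V}$)
$D{\left(g \right)} = \frac{139}{11}$ ($D{\left(g \right)} = \frac{54 + 17 \cdot 5}{6 + 5} = \frac{54 + 85}{11} = \frac{1}{11} \cdot 139 = \frac{139}{11}$)
$b{\left(v \right)} = 10 v \left(\frac{139}{11} + v\right)$ ($b{\left(v \right)} = 5 \left(v + v\right) \left(v + \frac{139}{11}\right) = 5 \cdot 2 v \left(\frac{139}{11} + v\right) = 10 v \left(\frac{139}{11} + v\right)$)
$\frac{1}{b{\left(L{\left(-4 \right)} \right)}} = \frac{1}{\frac{10}{11} \cdot 4 \left(139 + 11 \cdot 4\right)} = \frac{1}{\frac{10}{11} \cdot 4 \left(139 + 44\right)} = \frac{1}{\frac{10}{11} \cdot 4 \cdot 183} = \frac{1}{\frac{7320}{11}} = \frac{11}{7320}$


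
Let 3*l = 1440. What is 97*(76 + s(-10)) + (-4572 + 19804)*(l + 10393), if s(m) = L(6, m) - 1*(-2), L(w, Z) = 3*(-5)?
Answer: 165623647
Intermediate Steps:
L(w, Z) = -15
l = 480 (l = (⅓)*1440 = 480)
s(m) = -13 (s(m) = -15 - 1*(-2) = -15 + 2 = -13)
97*(76 + s(-10)) + (-4572 + 19804)*(l + 10393) = 97*(76 - 13) + (-4572 + 19804)*(480 + 10393) = 97*63 + 15232*10873 = 6111 + 165617536 = 165623647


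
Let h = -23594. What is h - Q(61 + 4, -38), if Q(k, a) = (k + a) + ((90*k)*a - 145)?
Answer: 198824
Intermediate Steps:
Q(k, a) = -145 + a + k + 90*a*k (Q(k, a) = (a + k) + (90*a*k - 145) = (a + k) + (-145 + 90*a*k) = -145 + a + k + 90*a*k)
h - Q(61 + 4, -38) = -23594 - (-145 - 38 + (61 + 4) + 90*(-38)*(61 + 4)) = -23594 - (-145 - 38 + 65 + 90*(-38)*65) = -23594 - (-145 - 38 + 65 - 222300) = -23594 - 1*(-222418) = -23594 + 222418 = 198824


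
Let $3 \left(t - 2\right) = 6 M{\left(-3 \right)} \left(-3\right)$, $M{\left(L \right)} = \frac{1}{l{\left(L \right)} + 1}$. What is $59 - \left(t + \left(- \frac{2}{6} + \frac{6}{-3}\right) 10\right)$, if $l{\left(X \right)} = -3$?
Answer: $\frac{232}{3} \approx 77.333$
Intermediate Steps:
$M{\left(L \right)} = - \frac{1}{2}$ ($M{\left(L \right)} = \frac{1}{-3 + 1} = \frac{1}{-2} = - \frac{1}{2}$)
$t = 5$ ($t = 2 + \frac{6 \left(- \frac{1}{2}\right) \left(-3\right)}{3} = 2 + \frac{\left(-3\right) \left(-3\right)}{3} = 2 + \frac{1}{3} \cdot 9 = 2 + 3 = 5$)
$59 - \left(t + \left(- \frac{2}{6} + \frac{6}{-3}\right) 10\right) = 59 - \left(5 + \left(- \frac{2}{6} + \frac{6}{-3}\right) 10\right) = 59 - \left(5 + \left(\left(-2\right) \frac{1}{6} + 6 \left(- \frac{1}{3}\right)\right) 10\right) = 59 - \left(5 + \left(- \frac{1}{3} - 2\right) 10\right) = 59 - \left(5 - \frac{70}{3}\right) = 59 - - \frac{55}{3} = 59 + \frac{55}{3} = \frac{232}{3}$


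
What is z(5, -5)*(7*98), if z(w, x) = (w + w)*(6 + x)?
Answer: 6860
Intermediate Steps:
z(w, x) = 2*w*(6 + x) (z(w, x) = (2*w)*(6 + x) = 2*w*(6 + x))
z(5, -5)*(7*98) = (2*5*(6 - 5))*(7*98) = (2*5*1)*686 = 10*686 = 6860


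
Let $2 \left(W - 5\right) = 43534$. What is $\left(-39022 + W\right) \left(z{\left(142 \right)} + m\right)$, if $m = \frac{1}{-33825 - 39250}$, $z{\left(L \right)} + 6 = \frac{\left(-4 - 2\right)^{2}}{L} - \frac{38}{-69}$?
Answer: $\frac{18600559490}{207533} \approx 89627.0$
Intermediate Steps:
$W = 21772$ ($W = 5 + \frac{1}{2} \cdot 43534 = 5 + 21767 = 21772$)
$z{\left(L \right)} = - \frac{376}{69} + \frac{36}{L}$ ($z{\left(L \right)} = -6 + \left(\frac{\left(-4 - 2\right)^{2}}{L} - \frac{38}{-69}\right) = -6 + \left(\frac{\left(-6\right)^{2}}{L} - - \frac{38}{69}\right) = -6 + \left(\frac{36}{L} + \frac{38}{69}\right) = -6 + \left(\frac{38}{69} + \frac{36}{L}\right) = - \frac{376}{69} + \frac{36}{L}$)
$m = - \frac{1}{73075}$ ($m = \frac{1}{-73075} = - \frac{1}{73075} \approx -1.3685 \cdot 10^{-5}$)
$\left(-39022 + W\right) \left(z{\left(142 \right)} + m\right) = \left(-39022 + 21772\right) \left(\left(- \frac{376}{69} + \frac{36}{142}\right) - \frac{1}{73075}\right) = - 17250 \left(\left(- \frac{376}{69} + 36 \cdot \frac{1}{142}\right) - \frac{1}{73075}\right) = - 17250 \left(\left(- \frac{376}{69} + \frac{18}{71}\right) - \frac{1}{73075}\right) = - 17250 \left(- \frac{25454}{4899} - \frac{1}{73075}\right) = \left(-17250\right) \left(- \frac{1860055949}{357994425}\right) = \frac{18600559490}{207533}$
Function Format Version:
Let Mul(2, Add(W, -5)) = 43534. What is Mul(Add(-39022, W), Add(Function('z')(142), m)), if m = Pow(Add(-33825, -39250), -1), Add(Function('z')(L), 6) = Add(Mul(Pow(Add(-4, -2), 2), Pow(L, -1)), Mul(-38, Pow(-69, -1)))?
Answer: Rational(18600559490, 207533) ≈ 89627.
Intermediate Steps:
W = 21772 (W = Add(5, Mul(Rational(1, 2), 43534)) = Add(5, 21767) = 21772)
Function('z')(L) = Add(Rational(-376, 69), Mul(36, Pow(L, -1))) (Function('z')(L) = Add(-6, Add(Mul(Pow(Add(-4, -2), 2), Pow(L, -1)), Mul(-38, Pow(-69, -1)))) = Add(-6, Add(Mul(Pow(-6, 2), Pow(L, -1)), Mul(-38, Rational(-1, 69)))) = Add(-6, Add(Mul(36, Pow(L, -1)), Rational(38, 69))) = Add(-6, Add(Rational(38, 69), Mul(36, Pow(L, -1)))) = Add(Rational(-376, 69), Mul(36, Pow(L, -1))))
m = Rational(-1, 73075) (m = Pow(-73075, -1) = Rational(-1, 73075) ≈ -1.3685e-5)
Mul(Add(-39022, W), Add(Function('z')(142), m)) = Mul(Add(-39022, 21772), Add(Add(Rational(-376, 69), Mul(36, Pow(142, -1))), Rational(-1, 73075))) = Mul(-17250, Add(Add(Rational(-376, 69), Mul(36, Rational(1, 142))), Rational(-1, 73075))) = Mul(-17250, Add(Add(Rational(-376, 69), Rational(18, 71)), Rational(-1, 73075))) = Mul(-17250, Add(Rational(-25454, 4899), Rational(-1, 73075))) = Mul(-17250, Rational(-1860055949, 357994425)) = Rational(18600559490, 207533)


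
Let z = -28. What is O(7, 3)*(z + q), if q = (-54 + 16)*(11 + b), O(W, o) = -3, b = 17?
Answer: 3276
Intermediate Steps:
q = -1064 (q = (-54 + 16)*(11 + 17) = -38*28 = -1064)
O(7, 3)*(z + q) = -3*(-28 - 1064) = -3*(-1092) = 3276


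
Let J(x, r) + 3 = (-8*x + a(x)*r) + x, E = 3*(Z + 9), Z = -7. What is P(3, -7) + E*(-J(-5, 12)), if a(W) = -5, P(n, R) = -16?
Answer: 152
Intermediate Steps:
E = 6 (E = 3*(-7 + 9) = 3*2 = 6)
J(x, r) = -3 - 7*x - 5*r (J(x, r) = -3 + ((-8*x - 5*r) + x) = -3 + (-7*x - 5*r) = -3 - 7*x - 5*r)
P(3, -7) + E*(-J(-5, 12)) = -16 + 6*(-(-3 - 7*(-5) - 5*12)) = -16 + 6*(-(-3 + 35 - 60)) = -16 + 6*(-1*(-28)) = -16 + 6*28 = -16 + 168 = 152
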